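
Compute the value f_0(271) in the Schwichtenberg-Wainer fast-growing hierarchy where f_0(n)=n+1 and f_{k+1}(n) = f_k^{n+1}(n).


f_0(271) = 271 + 1 = 272

272


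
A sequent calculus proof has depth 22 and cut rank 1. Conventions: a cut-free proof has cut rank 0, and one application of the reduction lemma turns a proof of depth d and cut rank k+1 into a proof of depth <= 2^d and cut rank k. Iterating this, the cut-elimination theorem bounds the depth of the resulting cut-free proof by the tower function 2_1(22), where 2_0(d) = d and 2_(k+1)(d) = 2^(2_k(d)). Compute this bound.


Each rank reduction sends depth d to at most 2^d; cut rank r needs r reductions.
2_0(22) = 22
2_1(22) = 2^22 = 4194304
Cut-free depth bound = 4194304

4194304


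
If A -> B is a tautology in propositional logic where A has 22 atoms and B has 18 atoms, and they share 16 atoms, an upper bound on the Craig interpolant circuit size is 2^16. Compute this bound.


Shared atoms = 16
Craig interpolant size bound = 2^16
= 65536

65536


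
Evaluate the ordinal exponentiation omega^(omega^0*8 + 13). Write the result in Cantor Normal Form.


omega^(omega^0*8 + 13):
omega^0 = 1, so the exponent is 8 + 13 = 21 (finite ordinal addition).
Result = omega^21, already a single CNF term.

omega^21


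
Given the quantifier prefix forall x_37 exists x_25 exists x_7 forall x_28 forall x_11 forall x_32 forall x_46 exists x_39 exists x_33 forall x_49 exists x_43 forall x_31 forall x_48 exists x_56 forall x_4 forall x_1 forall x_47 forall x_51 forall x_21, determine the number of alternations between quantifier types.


Walk the prefix and count type changes:
  position 1: forall -> exists <-- alternation
  position 2: exists -> exists
  position 3: exists -> forall <-- alternation
  position 4: forall -> forall
  position 5: forall -> forall
  position 6: forall -> forall
  position 7: forall -> exists <-- alternation
  position 8: exists -> exists
  position 9: exists -> forall <-- alternation
  position 10: forall -> exists <-- alternation
  position 11: exists -> forall <-- alternation
  position 12: forall -> forall
  position 13: forall -> exists <-- alternation
  position 14: exists -> forall <-- alternation
  position 15: forall -> forall
  position 16: forall -> forall
  position 17: forall -> forall
  position 18: forall -> forall
Total alternations = 8

8


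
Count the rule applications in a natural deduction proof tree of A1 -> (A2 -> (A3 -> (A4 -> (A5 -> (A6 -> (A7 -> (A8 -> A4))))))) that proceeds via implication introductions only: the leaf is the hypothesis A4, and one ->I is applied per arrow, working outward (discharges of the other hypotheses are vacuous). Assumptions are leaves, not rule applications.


The formula has 8 arrows (->); its innermost consequent A4 is one of the antecedents,
so the proof starts from the hypothesis leaf A4 (not a rule application) and closes one arrow per ->I.
Building A1 -> (A2 -> (A3 -> (A4 -> (A5 -> (A6 -> (A7 -> (A8 -> A4))))))) therefore takes 8 nested implication introductions.
Total inference nodes = 8

8


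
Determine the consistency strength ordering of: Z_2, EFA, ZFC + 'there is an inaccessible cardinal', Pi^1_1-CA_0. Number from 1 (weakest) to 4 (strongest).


Ordering by consistency strength:
1. EFA
2. Pi^1_1-CA_0
3. Z_2
4. ZFC + 'there is an inaccessible cardinal'


Z_2=3, EFA=1, ZFC + 'there is an inaccessible cardinal'=4, Pi^1_1-CA_0=2


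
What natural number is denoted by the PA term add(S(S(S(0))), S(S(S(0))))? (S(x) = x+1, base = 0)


add(S^3(0), S^3(0)):
S^3(0) = 3
S^3(0) = 3
3 + 3 = 6

6


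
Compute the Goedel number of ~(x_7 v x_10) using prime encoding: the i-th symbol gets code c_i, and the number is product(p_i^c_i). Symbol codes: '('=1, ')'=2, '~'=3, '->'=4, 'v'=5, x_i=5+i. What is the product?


Formula: ~(x_7 v x_10)
Symbol codes: [3, 1, 12, 5, 15, 2]
Primes: [2, 3, 5, 7, 11, 13]
p_1^3 = 2^3 = 8
p_2^1 = 3^1 = 3
p_3^12 = 5^12 = 244140625
p_4^5 = 7^5 = 16807
p_5^15 = 11^15 = 4177248169415651
p_6^2 = 13^2 = 169
Product = 69521394651500009966794921875000

69521394651500009966794921875000


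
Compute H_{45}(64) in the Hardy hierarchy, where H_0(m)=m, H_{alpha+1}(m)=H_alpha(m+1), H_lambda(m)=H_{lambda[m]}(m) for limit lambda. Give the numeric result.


H_45(64):
For finite ordinals k, H_k(n) = n + k (each successor step adds 1).
H_45(64) = 64 + 45 = 109

109


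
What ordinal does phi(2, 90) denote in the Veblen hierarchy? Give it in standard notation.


phi(2, 90):
phi(2, beta) = zeta_beta (the beta-th zeta number, fixed point of epsilon).
phi(2, 90) = zeta_90

zeta_90


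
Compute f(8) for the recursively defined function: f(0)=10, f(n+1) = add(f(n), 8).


f(0) = 10
f(1) = add(f(0), 8) = add(10, 8) = 18
f(2) = add(f(1), 8) = add(18, 8) = 26
f(3) = add(f(2), 8) = add(26, 8) = 34
f(4) = add(f(3), 8) = add(34, 8) = 42
f(5) = add(f(4), 8) = add(42, 8) = 50
f(6) = add(f(5), 8) = add(50, 8) = 58
f(7) = add(f(6), 8) = add(58, 8) = 66
f(8) = add(f(7), 8) = add(66, 8) = 74


74


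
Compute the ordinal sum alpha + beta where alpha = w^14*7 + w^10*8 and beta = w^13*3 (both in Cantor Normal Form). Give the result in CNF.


Ordinal addition (w^14*7 + w^10*8) + w^13*3:
alpha's leading term has exponent 14 > beta's exponent 13, so it survives.
alpha's tail term has exponent 10 < beta's exponent 13, so it is absorbed by beta.
In ordinal addition, any term followed by a strictly larger-exponent term is absorbed.
Result = w^14*7 + w^13*3

w^14*7 + w^13*3


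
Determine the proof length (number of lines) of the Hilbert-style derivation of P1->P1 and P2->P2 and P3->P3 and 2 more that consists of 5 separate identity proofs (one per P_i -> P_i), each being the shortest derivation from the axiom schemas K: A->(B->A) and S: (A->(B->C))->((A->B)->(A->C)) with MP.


The shortest proof of A->A from K and S in the Hilbert calculus has exactly 5 lines:
(1) K instance A->((A->A)->A), (2) S instance, (3) MP on 1,2, (4) K instance A->(A->A), (5) MP on 3,4.
For 5 independent identities: 5 * 5 = 25 lines total.

25


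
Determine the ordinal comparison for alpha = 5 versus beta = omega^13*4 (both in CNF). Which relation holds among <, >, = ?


Compare term by term from highest exponent:
alpha = 5
beta = omega^13*4
Term 1: alpha has omega^0*5, beta has omega^13*4
Result: alpha < beta

alpha < beta


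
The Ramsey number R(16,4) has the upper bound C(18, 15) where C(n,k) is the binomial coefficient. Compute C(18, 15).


R(16,4) <= C(16+4-2, 16-1) = C(18, 15)
C(18, 15) = 18! / (15! * 3!)
= 816

816


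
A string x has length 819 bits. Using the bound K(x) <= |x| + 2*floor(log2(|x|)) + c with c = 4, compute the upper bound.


floor(log2(819)) = 9
2 * 9 = 18
K(x) <= 819 + 18 + 4 = 841

841


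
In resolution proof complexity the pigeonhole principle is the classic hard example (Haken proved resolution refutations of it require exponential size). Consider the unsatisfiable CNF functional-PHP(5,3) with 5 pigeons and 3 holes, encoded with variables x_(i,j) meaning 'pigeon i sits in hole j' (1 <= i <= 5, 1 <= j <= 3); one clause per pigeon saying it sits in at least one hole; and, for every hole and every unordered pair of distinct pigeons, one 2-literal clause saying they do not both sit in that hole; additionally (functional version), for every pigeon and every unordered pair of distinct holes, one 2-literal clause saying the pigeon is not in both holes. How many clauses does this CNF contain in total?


functional-PHP(5,3): 5 pigeons, 3 holes, 5*3 = 15 variables.
- pigeon clauses: one per pigeon -> 5 clauses
- hole clauses: 3 holes * C(5,2) = 3 * 10 -> 30 clauses
- functional clauses: 5 pigeons * C(3,2) = 5 * 3 -> 15 clauses
Total clauses = 5 + 30 + 15 = 50

50


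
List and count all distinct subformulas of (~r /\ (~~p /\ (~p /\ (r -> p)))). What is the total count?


Formula: (~r /\ (~~p /\ (~p /\ (r -> p))))
Subformulas found:
  1. r
  2. p
  3. ~p
  4. ~r
  5. ~~p
  6. (r -> p)
  7. (~p /\ (r -> p))
  8. (~~p /\ (~p /\ (r -> p)))
  9. (~r /\ (~~p /\ (~p /\ (r -> p))))
Total distinct subformulas = 9

9


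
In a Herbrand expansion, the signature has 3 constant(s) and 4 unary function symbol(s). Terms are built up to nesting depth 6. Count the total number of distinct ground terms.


Herbrand terms by depth:
Depth 0: 3 constants
Depth 1: 12 new terms (running total: 15)
Depth 2: 48 new terms (running total: 63)
Depth 3: 192 new terms (running total: 255)
Depth 4: 768 new terms (running total: 1023)
Depth 5: 3072 new terms (running total: 4095)
Depth 6: 12288 new terms (running total: 16383)
Total distinct ground terms = 16383

16383


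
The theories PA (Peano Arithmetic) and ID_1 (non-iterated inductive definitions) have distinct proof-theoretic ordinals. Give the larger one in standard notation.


Proof-theoretic ordinal of PA (Peano Arithmetic): epsilon_0
Proof-theoretic ordinal of ID_1 (non-iterated inductive definitions): psi_0(epsilon_{Omega+1})
Comparing: epsilon_0 < psi_0(epsilon_{Omega+1}).
The larger ordinal is psi_0(epsilon_{Omega+1}) (from ID_1 (non-iterated inductive definitions)).

psi_0(epsilon_{Omega+1})


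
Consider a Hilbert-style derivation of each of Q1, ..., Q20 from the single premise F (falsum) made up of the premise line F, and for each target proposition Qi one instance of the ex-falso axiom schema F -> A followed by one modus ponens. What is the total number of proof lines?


Ex falso, line by line:
- 1 premise line (F)
- 20 targets, each needing 1 axiom instance (F -> Qi) + 1 MP = 2 lines: 2 * 20 = 40
Total = 1 + 40 = 41 lines.

41


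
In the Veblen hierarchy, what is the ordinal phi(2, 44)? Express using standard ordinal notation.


phi(2, 44):
phi(2, beta) = zeta_beta (the beta-th zeta number, fixed point of epsilon).
phi(2, 44) = zeta_44

zeta_44


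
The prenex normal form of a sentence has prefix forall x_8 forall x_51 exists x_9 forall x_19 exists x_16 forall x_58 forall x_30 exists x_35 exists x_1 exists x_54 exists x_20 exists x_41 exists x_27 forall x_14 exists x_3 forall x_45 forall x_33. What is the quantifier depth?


Quantifier prefix has 17 quantifier symbols.
Quantifier depth = 17

17


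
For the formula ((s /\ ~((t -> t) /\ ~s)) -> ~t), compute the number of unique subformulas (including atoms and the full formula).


Formula: ((s /\ ~((t -> t) /\ ~s)) -> ~t)
Subformulas found:
  1. s
  2. t
  3. ~t
  4. ~s
  5. (t -> t)
  6. ((t -> t) /\ ~s)
  7. ~((t -> t) /\ ~s)
  8. (s /\ ~((t -> t) /\ ~s))
  9. ((s /\ ~((t -> t) /\ ~s)) -> ~t)
Total distinct subformulas = 9

9


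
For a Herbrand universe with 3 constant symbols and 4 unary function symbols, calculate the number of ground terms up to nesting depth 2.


Herbrand terms by depth:
Depth 0: 3 constants
Depth 1: 12 new terms (running total: 15)
Depth 2: 48 new terms (running total: 63)
Total distinct ground terms = 63

63


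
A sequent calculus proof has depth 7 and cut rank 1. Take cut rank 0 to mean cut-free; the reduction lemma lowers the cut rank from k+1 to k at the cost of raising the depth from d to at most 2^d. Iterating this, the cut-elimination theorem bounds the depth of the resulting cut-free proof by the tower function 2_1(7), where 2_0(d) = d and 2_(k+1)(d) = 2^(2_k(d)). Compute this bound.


Each rank reduction sends depth d to at most 2^d; cut rank r needs r reductions.
2_0(7) = 7
2_1(7) = 2^7 = 128
Cut-free depth bound = 128

128


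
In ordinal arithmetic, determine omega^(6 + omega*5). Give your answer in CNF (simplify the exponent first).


omega^(6 + omega*5):
In ordinal addition a term is absorbed by a following term of strictly larger exponent: 0 < 1, so 6 + omega*5 = omega*5.
omega raised to a CNF ordinal is a single CNF term: Result = omega^(omega*5)

omega^(omega*5)


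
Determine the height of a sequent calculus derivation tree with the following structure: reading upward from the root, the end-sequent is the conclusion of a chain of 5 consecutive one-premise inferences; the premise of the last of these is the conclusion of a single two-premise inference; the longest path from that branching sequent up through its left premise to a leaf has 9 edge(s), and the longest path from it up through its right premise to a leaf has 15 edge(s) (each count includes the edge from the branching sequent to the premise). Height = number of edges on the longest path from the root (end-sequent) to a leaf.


Longest path through the left premise: 9 edges (measured from the branching sequent)
Longest path through the right premise: 15 edges
Height of the subtree rooted at the branching sequent: max(9, 15) = 15
The branching sequent sits 5 edges above the root (the chain of one-premise inferences), so height = 15 + 5 = 20

20


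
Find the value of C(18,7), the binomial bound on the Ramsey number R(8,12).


R(8,12) <= C(8+12-2, 8-1) = C(18, 7)
C(18, 7) = 18! / (7! * 11!)
= 31824

31824


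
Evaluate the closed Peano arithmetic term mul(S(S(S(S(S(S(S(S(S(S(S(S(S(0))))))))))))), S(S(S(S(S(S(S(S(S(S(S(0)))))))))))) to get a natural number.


mul(S^13(0), S^11(0)):
S^13(0) = 13
S^11(0) = 11
13 * 11 = 143

143


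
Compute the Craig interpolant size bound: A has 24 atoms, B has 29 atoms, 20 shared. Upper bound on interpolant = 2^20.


Shared atoms = 20
Craig interpolant size bound = 2^20
= 1048576

1048576


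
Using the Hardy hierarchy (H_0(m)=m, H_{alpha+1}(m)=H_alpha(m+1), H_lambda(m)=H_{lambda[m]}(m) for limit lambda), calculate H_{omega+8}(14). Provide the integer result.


H_{omega+8}(14):
Unwind the 8 successor steps: H_{omega+8}(14) = H_omega(14+8) = H_omega(22).
H_omega(m) = H_m(m) = m + m = 2m.
Result = 2 * 22 = 44

44


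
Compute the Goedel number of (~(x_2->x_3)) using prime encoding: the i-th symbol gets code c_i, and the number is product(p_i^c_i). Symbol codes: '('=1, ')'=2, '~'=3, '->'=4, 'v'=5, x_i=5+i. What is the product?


Formula: (~(x_2->x_3))
Symbol codes: [1, 3, 1, 7, 4, 8, 2, 2]
Primes: [2, 3, 5, 7, 11, 13, 17, 19]
p_1^1 = 2^1 = 2
p_2^3 = 3^3 = 27
p_3^1 = 5^1 = 5
p_4^7 = 7^7 = 823543
p_5^4 = 11^4 = 14641
p_6^8 = 13^8 = 815730721
p_7^2 = 17^2 = 289
p_8^2 = 19^2 = 361
Product = 277059246018205980694455090

277059246018205980694455090


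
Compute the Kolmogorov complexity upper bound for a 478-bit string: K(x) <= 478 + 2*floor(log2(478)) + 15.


floor(log2(478)) = 8
2 * 8 = 16
K(x) <= 478 + 16 + 15 = 509

509


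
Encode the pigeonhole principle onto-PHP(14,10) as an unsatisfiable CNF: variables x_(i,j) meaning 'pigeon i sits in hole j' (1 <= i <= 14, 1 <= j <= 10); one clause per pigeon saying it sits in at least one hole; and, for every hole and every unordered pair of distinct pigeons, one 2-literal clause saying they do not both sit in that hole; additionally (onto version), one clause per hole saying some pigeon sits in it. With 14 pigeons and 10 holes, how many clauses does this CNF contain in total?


onto-PHP(14,10): 14 pigeons, 10 holes, 14*10 = 140 variables.
- pigeon clauses: one per pigeon -> 14 clauses
- hole clauses: 10 holes * C(14,2) = 10 * 91 -> 910 clauses
- onto clauses: one per hole -> 10 clauses
Total clauses = 14 + 910 + 10 = 934

934


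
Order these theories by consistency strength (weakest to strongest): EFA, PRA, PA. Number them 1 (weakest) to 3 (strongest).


Ordering by consistency strength:
1. EFA
2. PRA
3. PA


EFA=1, PRA=2, PA=3


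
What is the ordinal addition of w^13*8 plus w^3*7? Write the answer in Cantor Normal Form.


Ordinal addition w^13*8 + w^3*7:
Leading exponent of alpha (13) > leading exponent of beta (3).
Since alpha's term has higher exponent than beta's leading term,
the sum is simply alpha followed by beta.
Result = w^13*8 + w^3*7

w^13*8 + w^3*7


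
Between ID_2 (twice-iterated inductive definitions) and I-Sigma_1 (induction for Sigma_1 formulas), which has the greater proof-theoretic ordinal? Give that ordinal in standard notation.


Proof-theoretic ordinal of ID_2 (twice-iterated inductive definitions): psi_0(epsilon_{Omega_2+1})
Proof-theoretic ordinal of I-Sigma_1 (induction for Sigma_1 formulas): omega^omega
Comparing: omega^omega < psi_0(epsilon_{Omega_2+1}).
The larger ordinal is psi_0(epsilon_{Omega_2+1}) (from ID_2 (twice-iterated inductive definitions)).

psi_0(epsilon_{Omega_2+1})


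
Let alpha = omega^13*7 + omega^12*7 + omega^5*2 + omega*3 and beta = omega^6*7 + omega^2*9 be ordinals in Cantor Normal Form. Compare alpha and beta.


Compare term by term from highest exponent:
alpha = omega^13*7 + omega^12*7 + omega^5*2 + omega*3
beta = omega^6*7 + omega^2*9
Term 1: alpha has omega^13*7, beta has omega^6*7
Term 2: alpha has omega^12*7, beta has omega^2*9
Term 3: alpha has omega^5*2, beta has omega^0*0
Term 4: alpha has omega^1*3, beta has omega^0*0
Result: alpha > beta

alpha > beta


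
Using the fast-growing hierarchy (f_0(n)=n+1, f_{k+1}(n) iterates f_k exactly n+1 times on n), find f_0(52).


f_0(52) = 52 + 1 = 53

53


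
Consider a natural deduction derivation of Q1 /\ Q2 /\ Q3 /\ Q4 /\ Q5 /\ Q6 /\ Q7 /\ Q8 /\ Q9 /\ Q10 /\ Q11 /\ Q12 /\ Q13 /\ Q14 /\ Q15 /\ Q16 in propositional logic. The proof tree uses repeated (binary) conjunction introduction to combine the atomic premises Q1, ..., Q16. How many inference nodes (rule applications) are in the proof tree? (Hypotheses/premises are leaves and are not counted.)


The target conjunction has 16 conjuncts, i.e. 15 binary /\ connectives.
Each conjunction-intro joins two pieces, so 16 atoms require 16-1 = 15 applications.
Total inference nodes = 15

15


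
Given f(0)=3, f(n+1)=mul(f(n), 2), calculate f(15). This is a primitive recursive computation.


f(0) = 3
f(1) = mul(f(0), 2) = mul(3, 2) = 6
f(2) = mul(f(1), 2) = mul(6, 2) = 12
f(3) = mul(f(2), 2) = mul(12, 2) = 24
f(4) = mul(f(3), 2) = mul(24, 2) = 48
f(5) = mul(f(4), 2) = mul(48, 2) = 96
f(6) = mul(f(5), 2) = mul(96, 2) = 192
f(7) = mul(f(6), 2) = mul(192, 2) = 384
f(8) = mul(f(7), 2) = mul(384, 2) = 768
f(9) = mul(f(8), 2) = mul(768, 2) = 1536
f(10) = mul(f(9), 2) = mul(1536, 2) = 3072
f(11) = mul(f(10), 2) = mul(3072, 2) = 6144
f(12) = mul(f(11), 2) = mul(6144, 2) = 12288
f(13) = mul(f(12), 2) = mul(12288, 2) = 24576
f(14) = mul(f(13), 2) = mul(24576, 2) = 49152
f(15) = mul(f(14), 2) = mul(49152, 2) = 98304


98304


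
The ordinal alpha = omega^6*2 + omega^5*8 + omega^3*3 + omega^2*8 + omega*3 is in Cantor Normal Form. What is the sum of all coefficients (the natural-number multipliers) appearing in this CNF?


CNF: omega^6*2 + omega^5*8 + omega^3*3 + omega^2*8 + omega*3
Coefficients: 2 + 8 + 3 + 8 + 3 = 24

24


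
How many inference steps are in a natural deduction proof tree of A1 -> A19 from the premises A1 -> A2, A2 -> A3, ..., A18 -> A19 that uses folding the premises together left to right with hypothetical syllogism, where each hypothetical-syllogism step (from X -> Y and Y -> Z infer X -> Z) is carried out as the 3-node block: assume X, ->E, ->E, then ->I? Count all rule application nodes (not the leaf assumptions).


There are 18 premises in the chain. The first HS step combines premises 1 and 2; each further premise needs one more HS step.
So 18 premises require 18 - 1 = 17 hypothetical-syllogism steps.
Each HS step uses 3 inference nodes (->E, ->E, ->I).
17 * 3 = 51 total inference nodes.

51


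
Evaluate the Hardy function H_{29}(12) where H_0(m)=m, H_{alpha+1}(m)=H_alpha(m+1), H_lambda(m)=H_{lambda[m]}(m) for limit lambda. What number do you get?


H_29(12):
For finite ordinals k, H_k(n) = n + k (each successor step adds 1).
H_29(12) = 12 + 29 = 41

41


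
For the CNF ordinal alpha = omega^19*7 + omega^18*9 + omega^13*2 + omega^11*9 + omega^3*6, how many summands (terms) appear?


CNF: omega^19*7 + omega^18*9 + omega^13*2 + omega^11*9 + omega^3*6
Count the summands separated by '+':
  term 1: omega^19*7
  term 2: omega^18*9
  term 3: omega^13*2
  term 4: omega^11*9
  term 5: omega^3*6
Total terms = 5

5


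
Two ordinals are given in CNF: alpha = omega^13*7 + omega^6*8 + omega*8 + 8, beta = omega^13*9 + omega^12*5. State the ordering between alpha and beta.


Compare term by term from highest exponent:
alpha = omega^13*7 + omega^6*8 + omega*8 + 8
beta = omega^13*9 + omega^12*5
Term 1: alpha has omega^13*7, beta has omega^13*9
Term 2: alpha has omega^6*8, beta has omega^12*5
Term 3: alpha has omega^1*8, beta has omega^0*0
Term 4: alpha has omega^0*8, beta has omega^0*0
Result: alpha < beta

alpha < beta


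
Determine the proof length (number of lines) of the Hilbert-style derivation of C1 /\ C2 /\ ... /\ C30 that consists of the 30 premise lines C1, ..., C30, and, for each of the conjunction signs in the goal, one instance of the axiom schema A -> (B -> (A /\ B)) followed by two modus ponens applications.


Conjoining 30 premises:
- 30 premise lines
- the goal has 29 conjunction signs; each costs 1 axiom instance + 2 MP = 3 lines: 3 * 29 = 87
Total = 30 + 87 = 117 lines.

117


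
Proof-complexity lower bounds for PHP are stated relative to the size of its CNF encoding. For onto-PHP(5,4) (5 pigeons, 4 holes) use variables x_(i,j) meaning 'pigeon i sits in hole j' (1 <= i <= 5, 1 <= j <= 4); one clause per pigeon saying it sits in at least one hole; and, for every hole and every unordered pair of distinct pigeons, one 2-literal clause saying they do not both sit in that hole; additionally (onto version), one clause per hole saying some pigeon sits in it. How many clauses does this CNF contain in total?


onto-PHP(5,4): 5 pigeons, 4 holes, 5*4 = 20 variables.
- pigeon clauses: one per pigeon -> 5 clauses
- hole clauses: 4 holes * C(5,2) = 4 * 10 -> 40 clauses
- onto clauses: one per hole -> 4 clauses
Total clauses = 5 + 40 + 4 = 49

49


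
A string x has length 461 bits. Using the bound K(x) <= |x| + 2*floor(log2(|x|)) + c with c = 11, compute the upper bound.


floor(log2(461)) = 8
2 * 8 = 16
K(x) <= 461 + 16 + 11 = 488

488


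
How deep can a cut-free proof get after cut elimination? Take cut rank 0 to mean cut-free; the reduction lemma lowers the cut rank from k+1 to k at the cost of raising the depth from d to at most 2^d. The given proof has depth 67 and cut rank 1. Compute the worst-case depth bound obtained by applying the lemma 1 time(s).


Each rank reduction sends depth d to at most 2^d; cut rank r needs r reductions.
2_0(67) = 67
2_1(67) = 2^67 = 147573952589676412928
Cut-free depth bound = 147573952589676412928

147573952589676412928


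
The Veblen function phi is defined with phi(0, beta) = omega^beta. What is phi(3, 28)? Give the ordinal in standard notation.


phi(3, 28):
phi(3, beta) = eta_beta (the beta-th eta number, fixed point of zeta).
phi(3, 28) = eta_28

eta_28


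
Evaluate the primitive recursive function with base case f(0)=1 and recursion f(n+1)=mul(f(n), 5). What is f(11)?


f(0) = 1
f(1) = mul(f(0), 5) = mul(1, 5) = 5
f(2) = mul(f(1), 5) = mul(5, 5) = 25
f(3) = mul(f(2), 5) = mul(25, 5) = 125
f(4) = mul(f(3), 5) = mul(125, 5) = 625
f(5) = mul(f(4), 5) = mul(625, 5) = 3125
f(6) = mul(f(5), 5) = mul(3125, 5) = 15625
f(7) = mul(f(6), 5) = mul(15625, 5) = 78125
f(8) = mul(f(7), 5) = mul(78125, 5) = 390625
f(9) = mul(f(8), 5) = mul(390625, 5) = 1953125
f(10) = mul(f(9), 5) = mul(1953125, 5) = 9765625
f(11) = mul(f(10), 5) = mul(9765625, 5) = 48828125


48828125


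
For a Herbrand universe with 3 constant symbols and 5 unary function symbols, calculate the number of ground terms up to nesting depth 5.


Herbrand terms by depth:
Depth 0: 3 constants
Depth 1: 15 new terms (running total: 18)
Depth 2: 75 new terms (running total: 93)
Depth 3: 375 new terms (running total: 468)
Depth 4: 1875 new terms (running total: 2343)
Depth 5: 9375 new terms (running total: 11718)
Total distinct ground terms = 11718

11718


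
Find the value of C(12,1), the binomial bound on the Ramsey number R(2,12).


R(2,12) <= C(2+12-2, 2-1) = C(12, 1)
C(12, 1) = 12! / (1! * 11!)
= 12

12


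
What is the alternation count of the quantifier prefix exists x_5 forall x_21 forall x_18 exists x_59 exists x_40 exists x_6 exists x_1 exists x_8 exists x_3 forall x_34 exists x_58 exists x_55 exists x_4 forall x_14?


Walk the prefix and count type changes:
  position 1: exists -> forall <-- alternation
  position 2: forall -> forall
  position 3: forall -> exists <-- alternation
  position 4: exists -> exists
  position 5: exists -> exists
  position 6: exists -> exists
  position 7: exists -> exists
  position 8: exists -> exists
  position 9: exists -> forall <-- alternation
  position 10: forall -> exists <-- alternation
  position 11: exists -> exists
  position 12: exists -> exists
  position 13: exists -> forall <-- alternation
Total alternations = 5

5


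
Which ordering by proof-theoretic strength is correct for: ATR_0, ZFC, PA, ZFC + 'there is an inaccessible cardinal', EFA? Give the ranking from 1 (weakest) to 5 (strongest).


Ordering by consistency strength:
1. EFA
2. PA
3. ATR_0
4. ZFC
5. ZFC + 'there is an inaccessible cardinal'


ATR_0=3, ZFC=4, PA=2, ZFC + 'there is an inaccessible cardinal'=5, EFA=1


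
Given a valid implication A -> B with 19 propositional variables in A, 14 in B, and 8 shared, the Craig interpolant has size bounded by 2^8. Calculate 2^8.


Shared atoms = 8
Craig interpolant size bound = 2^8
= 256

256


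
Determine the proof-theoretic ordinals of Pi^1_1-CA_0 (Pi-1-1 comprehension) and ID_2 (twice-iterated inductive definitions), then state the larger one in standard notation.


Proof-theoretic ordinal of Pi^1_1-CA_0 (Pi-1-1 comprehension): psi_0(Omega_omega)
Proof-theoretic ordinal of ID_2 (twice-iterated inductive definitions): psi_0(epsilon_{Omega_2+1})
Comparing: psi_0(epsilon_{Omega_2+1}) < psi_0(Omega_omega).
The larger ordinal is psi_0(Omega_omega) (from Pi^1_1-CA_0 (Pi-1-1 comprehension)).

psi_0(Omega_omega)


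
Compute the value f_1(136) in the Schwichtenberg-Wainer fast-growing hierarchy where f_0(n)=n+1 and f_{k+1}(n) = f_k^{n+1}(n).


f_1(136) = f_0^137(136)
f_0 adds 1 each time, applied 137 times.
f_1(136) = 136 + 137 = 273

273


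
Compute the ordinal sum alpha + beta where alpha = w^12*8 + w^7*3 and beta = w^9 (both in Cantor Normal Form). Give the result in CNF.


Ordinal addition (w^12*8 + w^7*3) + w^9:
alpha's leading term has exponent 12 > beta's exponent 9, so it survives.
alpha's tail term has exponent 7 < beta's exponent 9, so it is absorbed by beta.
In ordinal addition, any term followed by a strictly larger-exponent term is absorbed.
Result = w^12*8 + w^9

w^12*8 + w^9


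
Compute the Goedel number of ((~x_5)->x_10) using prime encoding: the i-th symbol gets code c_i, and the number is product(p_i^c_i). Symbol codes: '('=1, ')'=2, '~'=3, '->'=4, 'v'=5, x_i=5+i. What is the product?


Formula: ((~x_5)->x_10)
Symbol codes: [1, 1, 3, 10, 2, 4, 15, 2]
Primes: [2, 3, 5, 7, 11, 13, 17, 19]
p_1^1 = 2^1 = 2
p_2^1 = 3^1 = 3
p_3^3 = 5^3 = 125
p_4^10 = 7^10 = 282475249
p_5^2 = 11^2 = 121
p_6^4 = 13^4 = 28561
p_7^15 = 17^15 = 2862423051509815793
p_8^2 = 19^2 = 361
Product = 756556672058452915443170827121975052750

756556672058452915443170827121975052750


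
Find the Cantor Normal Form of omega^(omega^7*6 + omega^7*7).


omega^(omega^7*6 + omega^7*7):
Both terms of the exponent have the same exponent 7, so they merge: omega^7*6 + omega^7*7 = omega^7*(6+7) = omega^7*13.
omega raised to a CNF ordinal is a single CNF term: Result = omega^(omega^7*13)

omega^(omega^7*13)


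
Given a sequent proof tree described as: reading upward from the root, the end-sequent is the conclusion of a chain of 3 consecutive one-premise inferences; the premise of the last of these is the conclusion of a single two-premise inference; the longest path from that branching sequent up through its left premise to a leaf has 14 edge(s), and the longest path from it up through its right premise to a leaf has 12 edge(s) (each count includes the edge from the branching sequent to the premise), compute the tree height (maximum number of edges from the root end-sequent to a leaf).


Longest path through the left premise: 14 edges (measured from the branching sequent)
Longest path through the right premise: 12 edges
Height of the subtree rooted at the branching sequent: max(14, 12) = 14
The branching sequent sits 3 edges above the root (the chain of one-premise inferences), so height = 14 + 3 = 17

17


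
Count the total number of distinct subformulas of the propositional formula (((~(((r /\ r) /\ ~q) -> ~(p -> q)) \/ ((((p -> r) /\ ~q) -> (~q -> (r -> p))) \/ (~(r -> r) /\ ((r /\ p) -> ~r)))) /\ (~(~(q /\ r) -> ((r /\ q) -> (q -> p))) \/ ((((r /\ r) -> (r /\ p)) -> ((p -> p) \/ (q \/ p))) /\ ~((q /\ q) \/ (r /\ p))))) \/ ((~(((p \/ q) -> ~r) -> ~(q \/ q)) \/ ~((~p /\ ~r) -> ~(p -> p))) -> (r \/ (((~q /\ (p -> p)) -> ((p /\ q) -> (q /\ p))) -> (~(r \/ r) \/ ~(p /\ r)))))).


Formula: (((~(((r /\ r) /\ ~q) -> ~(p -> q)) \/ ((((p -> r) /\ ~q) -> (~q -> (r -> p))) \/ (~(r -> r) /\ ((r /\ p) -> ~r)))) /\ (~(~(q /\ r) -> ((r /\ q) -> (q -> p))) \/ ((((r /\ r) -> (r /\ p)) -> ((p -> p) \/ (q \/ p))) /\ ~((q /\ q) \/ (r /\ p))))) \/ ((~(((p \/ q) -> ~r) -> ~(q \/ q)) \/ ~((~p /\ ~r) -> ~(p -> p))) -> (r \/ (((~q /\ (p -> p)) -> ((p /\ q) -> (q /\ p))) -> (~(r \/ r) \/ ~(p /\ r))))))
Subformulas found:
  1. r
  2. p
  3. q
  4. ~p
  5. ~r
  6. ~q
  7. (q /\ p)
  8. (q \/ p)
  9. (r /\ p)
  10. (r -> p)
  11. (p /\ q)
  12. (q /\ q)
  13. (q -> p)
  14. (p /\ r)
  15. (r -> r)
  16. (r \/ r)
  17. (p -> p)
  18. (p -> q)
  19. (p -> r)
  20. (q /\ r)
  21. (r /\ r)
  22. (r /\ q)
  23. (p \/ q)
  24. (q \/ q)
  25. ~(p -> p)
  26. ~(r \/ r)
  27. ~(p /\ r)
  28. ~(p -> q)
  29. ~(q \/ q)
  30. ~(q /\ r)
  31. ~(r -> r)
  32. (~p /\ ~r)
  33. (~q -> (r -> p))
  34. (~q /\ (p -> p))
  35. ((p \/ q) -> ~r)
  36. ((p -> r) /\ ~q)
  37. ((r /\ p) -> ~r)
  38. ((r /\ r) /\ ~q)
  39. ((r /\ r) -> (r /\ p))
  40. ((p /\ q) -> (q /\ p))
  41. ((q /\ q) \/ (r /\ p))
  42. ((p -> p) \/ (q \/ p))
  43. ((r /\ q) -> (q -> p))
  44. ~((q /\ q) \/ (r /\ p))
  45. (~(r \/ r) \/ ~(p /\ r))
  46. ((~p /\ ~r) -> ~(p -> p))
  47. ~((~p /\ ~r) -> ~(p -> p))
  48. (((r /\ r) /\ ~q) -> ~(p -> q))
  49. (((p \/ q) -> ~r) -> ~(q \/ q))
  50. (~(r -> r) /\ ((r /\ p) -> ~r))
  51. ~(((r /\ r) /\ ~q) -> ~(p -> q))
  52. ~(((p \/ q) -> ~r) -> ~(q \/ q))
  53. (~(q /\ r) -> ((r /\ q) -> (q -> p)))
  54. (((p -> r) /\ ~q) -> (~q -> (r -> p)))
  55. ~(~(q /\ r) -> ((r /\ q) -> (q -> p)))
  56. ((~q /\ (p -> p)) -> ((p /\ q) -> (q /\ p)))
  57. (((r /\ r) -> (r /\ p)) -> ((p -> p) \/ (q \/ p)))
  58. (~(((p \/ q) -> ~r) -> ~(q \/ q)) \/ ~((~p /\ ~r) -> ~(p -> p)))
  59. (((~q /\ (p -> p)) -> ((p /\ q) -> (q /\ p))) -> (~(r \/ r) \/ ~(p /\ r)))
  60. ((((p -> r) /\ ~q) -> (~q -> (r -> p))) \/ (~(r -> r) /\ ((r /\ p) -> ~r)))
  61. ((((r /\ r) -> (r /\ p)) -> ((p -> p) \/ (q \/ p))) /\ ~((q /\ q) \/ (r /\ p)))
  62. (r \/ (((~q /\ (p -> p)) -> ((p /\ q) -> (q /\ p))) -> (~(r \/ r) \/ ~(p /\ r))))
  63. (~(((r /\ r) /\ ~q) -> ~(p -> q)) \/ ((((p -> r) /\ ~q) -> (~q -> (r -> p))) \/ (~(r -> r) /\ ((r /\ p) -> ~r))))
  64. (~(~(q /\ r) -> ((r /\ q) -> (q -> p))) \/ ((((r /\ r) -> (r /\ p)) -> ((p -> p) \/ (q \/ p))) /\ ~((q /\ q) \/ (r /\ p))))
  65. ((~(((p \/ q) -> ~r) -> ~(q \/ q)) \/ ~((~p /\ ~r) -> ~(p -> p))) -> (r \/ (((~q /\ (p -> p)) -> ((p /\ q) -> (q /\ p))) -> (~(r \/ r) \/ ~(p /\ r)))))
  66. ((~(((r /\ r) /\ ~q) -> ~(p -> q)) \/ ((((p -> r) /\ ~q) -> (~q -> (r -> p))) \/ (~(r -> r) /\ ((r /\ p) -> ~r)))) /\ (~(~(q /\ r) -> ((r /\ q) -> (q -> p))) \/ ((((r /\ r) -> (r /\ p)) -> ((p -> p) \/ (q \/ p))) /\ ~((q /\ q) \/ (r /\ p)))))
  67. (((~(((r /\ r) /\ ~q) -> ~(p -> q)) \/ ((((p -> r) /\ ~q) -> (~q -> (r -> p))) \/ (~(r -> r) /\ ((r /\ p) -> ~r)))) /\ (~(~(q /\ r) -> ((r /\ q) -> (q -> p))) \/ ((((r /\ r) -> (r /\ p)) -> ((p -> p) \/ (q \/ p))) /\ ~((q /\ q) \/ (r /\ p))))) \/ ((~(((p \/ q) -> ~r) -> ~(q \/ q)) \/ ~((~p /\ ~r) -> ~(p -> p))) -> (r \/ (((~q /\ (p -> p)) -> ((p /\ q) -> (q /\ p))) -> (~(r \/ r) \/ ~(p /\ r))))))
Total distinct subformulas = 67

67


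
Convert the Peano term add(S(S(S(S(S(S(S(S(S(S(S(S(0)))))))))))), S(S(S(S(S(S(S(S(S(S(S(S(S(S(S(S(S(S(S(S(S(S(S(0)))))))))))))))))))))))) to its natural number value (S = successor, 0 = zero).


add(S^12(0), S^23(0)):
S^12(0) = 12
S^23(0) = 23
12 + 23 = 35

35


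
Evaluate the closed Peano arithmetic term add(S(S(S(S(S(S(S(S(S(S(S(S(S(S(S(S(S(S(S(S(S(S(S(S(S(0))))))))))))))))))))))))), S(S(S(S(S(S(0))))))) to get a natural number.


add(S^25(0), S^6(0)):
S^25(0) = 25
S^6(0) = 6
25 + 6 = 31

31


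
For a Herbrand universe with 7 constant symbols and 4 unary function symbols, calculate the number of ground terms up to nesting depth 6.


Herbrand terms by depth:
Depth 0: 7 constants
Depth 1: 28 new terms (running total: 35)
Depth 2: 112 new terms (running total: 147)
Depth 3: 448 new terms (running total: 595)
Depth 4: 1792 new terms (running total: 2387)
Depth 5: 7168 new terms (running total: 9555)
Depth 6: 28672 new terms (running total: 38227)
Total distinct ground terms = 38227

38227


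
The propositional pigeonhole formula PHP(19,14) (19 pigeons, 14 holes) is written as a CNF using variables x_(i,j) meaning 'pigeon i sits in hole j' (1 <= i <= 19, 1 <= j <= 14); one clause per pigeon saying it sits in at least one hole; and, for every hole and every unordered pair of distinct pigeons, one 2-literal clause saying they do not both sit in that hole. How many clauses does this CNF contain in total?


PHP(19,14): 19 pigeons, 14 holes, 19*14 = 266 variables.
- pigeon clauses: one per pigeon -> 19 clauses
- hole clauses: 14 holes * C(19,2) = 14 * 171 -> 2394 clauses
Total clauses = 19 + 2394 = 2413

2413


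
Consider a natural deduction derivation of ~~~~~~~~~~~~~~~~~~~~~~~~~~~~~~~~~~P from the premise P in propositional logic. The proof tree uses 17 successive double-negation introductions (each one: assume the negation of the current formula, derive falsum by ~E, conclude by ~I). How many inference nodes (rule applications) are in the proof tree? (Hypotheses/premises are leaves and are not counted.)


Each double-negation introduction (from C infer ~~C) uses 2 inference nodes: one ~E (C and ~C give falsum) and one ~I (discharge ~C).
17 double negations = 17 * 2 = 34 inference nodes.

34


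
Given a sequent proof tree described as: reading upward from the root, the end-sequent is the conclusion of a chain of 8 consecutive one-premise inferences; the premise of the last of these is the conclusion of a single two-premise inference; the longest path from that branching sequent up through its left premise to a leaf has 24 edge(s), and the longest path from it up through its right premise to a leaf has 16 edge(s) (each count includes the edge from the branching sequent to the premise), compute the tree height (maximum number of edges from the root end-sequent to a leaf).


Longest path through the left premise: 24 edges (measured from the branching sequent)
Longest path through the right premise: 16 edges
Height of the subtree rooted at the branching sequent: max(24, 16) = 24
The branching sequent sits 8 edges above the root (the chain of one-premise inferences), so height = 24 + 8 = 32

32


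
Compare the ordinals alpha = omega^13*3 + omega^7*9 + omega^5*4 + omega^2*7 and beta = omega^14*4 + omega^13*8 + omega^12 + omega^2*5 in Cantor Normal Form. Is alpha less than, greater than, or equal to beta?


Compare term by term from highest exponent:
alpha = omega^13*3 + omega^7*9 + omega^5*4 + omega^2*7
beta = omega^14*4 + omega^13*8 + omega^12 + omega^2*5
Term 1: alpha has omega^13*3, beta has omega^14*4
Term 2: alpha has omega^7*9, beta has omega^13*8
Term 3: alpha has omega^5*4, beta has omega^12*1
Term 4: alpha has omega^2*7, beta has omega^2*5
Result: alpha < beta

alpha < beta


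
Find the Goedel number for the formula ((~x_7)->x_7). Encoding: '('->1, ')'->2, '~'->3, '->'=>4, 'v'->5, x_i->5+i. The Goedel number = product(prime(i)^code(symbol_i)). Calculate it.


Formula: ((~x_7)->x_7)
Symbol codes: [1, 1, 3, 12, 2, 4, 12, 2]
Primes: [2, 3, 5, 7, 11, 13, 17, 19]
p_1^1 = 2^1 = 2
p_2^1 = 3^1 = 3
p_3^3 = 5^3 = 125
p_4^12 = 7^12 = 13841287201
p_5^2 = 11^2 = 121
p_6^4 = 13^4 = 28561
p_7^12 = 17^12 = 582622237229761
p_8^2 = 19^2 = 361
Product = 7545547919980499258439928868100300750

7545547919980499258439928868100300750


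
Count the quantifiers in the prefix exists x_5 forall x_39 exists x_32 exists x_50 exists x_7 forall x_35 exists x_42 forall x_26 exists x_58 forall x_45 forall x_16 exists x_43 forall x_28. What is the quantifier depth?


Quantifier prefix has 13 quantifier symbols.
Quantifier depth = 13

13


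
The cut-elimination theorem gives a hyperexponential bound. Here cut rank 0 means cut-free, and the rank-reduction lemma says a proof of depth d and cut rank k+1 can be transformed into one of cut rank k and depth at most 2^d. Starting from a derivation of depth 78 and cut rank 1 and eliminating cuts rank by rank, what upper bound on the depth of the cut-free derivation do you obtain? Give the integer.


Each rank reduction sends depth d to at most 2^d; cut rank r needs r reductions.
2_0(78) = 78
2_1(78) = 2^78 = 302231454903657293676544
Cut-free depth bound = 302231454903657293676544

302231454903657293676544


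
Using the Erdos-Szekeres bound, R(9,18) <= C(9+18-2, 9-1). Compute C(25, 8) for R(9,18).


R(9,18) <= C(9+18-2, 9-1) = C(25, 8)
C(25, 8) = 25! / (8! * 17!)
= 1081575

1081575


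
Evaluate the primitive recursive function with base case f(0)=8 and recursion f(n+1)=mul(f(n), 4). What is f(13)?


f(0) = 8
f(1) = mul(f(0), 4) = mul(8, 4) = 32
f(2) = mul(f(1), 4) = mul(32, 4) = 128
f(3) = mul(f(2), 4) = mul(128, 4) = 512
f(4) = mul(f(3), 4) = mul(512, 4) = 2048
f(5) = mul(f(4), 4) = mul(2048, 4) = 8192
f(6) = mul(f(5), 4) = mul(8192, 4) = 32768
f(7) = mul(f(6), 4) = mul(32768, 4) = 131072
f(8) = mul(f(7), 4) = mul(131072, 4) = 524288
f(9) = mul(f(8), 4) = mul(524288, 4) = 2097152
f(10) = mul(f(9), 4) = mul(2097152, 4) = 8388608
f(11) = mul(f(10), 4) = mul(8388608, 4) = 33554432
f(12) = mul(f(11), 4) = mul(33554432, 4) = 134217728
f(13) = mul(f(12), 4) = mul(134217728, 4) = 536870912


536870912


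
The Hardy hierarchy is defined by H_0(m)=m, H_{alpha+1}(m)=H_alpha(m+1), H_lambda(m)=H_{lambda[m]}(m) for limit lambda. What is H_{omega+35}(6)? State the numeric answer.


H_{omega+35}(6):
Unwind the 35 successor steps: H_{omega+35}(6) = H_omega(6+35) = H_omega(41).
H_omega(m) = H_m(m) = m + m = 2m.
Result = 2 * 41 = 82

82


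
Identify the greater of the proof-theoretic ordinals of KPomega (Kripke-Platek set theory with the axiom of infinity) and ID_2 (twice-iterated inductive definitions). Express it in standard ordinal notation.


Proof-theoretic ordinal of KPomega (Kripke-Platek set theory with the axiom of infinity): psi_0(epsilon_{Omega+1})
Proof-theoretic ordinal of ID_2 (twice-iterated inductive definitions): psi_0(epsilon_{Omega_2+1})
Comparing: psi_0(epsilon_{Omega+1}) < psi_0(epsilon_{Omega_2+1}).
The larger ordinal is psi_0(epsilon_{Omega_2+1}) (from ID_2 (twice-iterated inductive definitions)).

psi_0(epsilon_{Omega_2+1})


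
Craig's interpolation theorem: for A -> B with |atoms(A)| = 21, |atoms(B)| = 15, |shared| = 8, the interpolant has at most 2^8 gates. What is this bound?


Shared atoms = 8
Craig interpolant size bound = 2^8
= 256

256


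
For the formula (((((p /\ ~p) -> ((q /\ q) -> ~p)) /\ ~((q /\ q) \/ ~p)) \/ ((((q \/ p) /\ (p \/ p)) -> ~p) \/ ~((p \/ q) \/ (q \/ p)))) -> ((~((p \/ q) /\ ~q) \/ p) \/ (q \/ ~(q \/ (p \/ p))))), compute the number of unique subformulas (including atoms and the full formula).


Formula: (((((p /\ ~p) -> ((q /\ q) -> ~p)) /\ ~((q /\ q) \/ ~p)) \/ ((((q \/ p) /\ (p \/ p)) -> ~p) \/ ~((p \/ q) \/ (q \/ p)))) -> ((~((p \/ q) /\ ~q) \/ p) \/ (q \/ ~(q \/ (p \/ p)))))
Subformulas found:
  1. q
  2. p
  3. ~p
  4. ~q
  5. (p \/ p)
  6. (q \/ p)
  7. (q /\ q)
  8. (p \/ q)
  9. (p /\ ~p)
  10. (q \/ (p \/ p))
  11. ((q /\ q) \/ ~p)
  12. ((q /\ q) -> ~p)
  13. ~(q \/ (p \/ p))
  14. ((p \/ q) /\ ~q)
  15. ~((q /\ q) \/ ~p)
  16. ~((p \/ q) /\ ~q)
  17. ((q \/ p) /\ (p \/ p))
  18. ((p \/ q) \/ (q \/ p))
  19. (q \/ ~(q \/ (p \/ p)))
  20. ~((p \/ q) \/ (q \/ p))
  21. (~((p \/ q) /\ ~q) \/ p)
  22. (((q \/ p) /\ (p \/ p)) -> ~p)
  23. ((p /\ ~p) -> ((q /\ q) -> ~p))
  24. ((~((p \/ q) /\ ~q) \/ p) \/ (q \/ ~(q \/ (p \/ p))))
  25. (((p /\ ~p) -> ((q /\ q) -> ~p)) /\ ~((q /\ q) \/ ~p))
  26. ((((q \/ p) /\ (p \/ p)) -> ~p) \/ ~((p \/ q) \/ (q \/ p)))
  27. ((((p /\ ~p) -> ((q /\ q) -> ~p)) /\ ~((q /\ q) \/ ~p)) \/ ((((q \/ p) /\ (p \/ p)) -> ~p) \/ ~((p \/ q) \/ (q \/ p))))
  28. (((((p /\ ~p) -> ((q /\ q) -> ~p)) /\ ~((q /\ q) \/ ~p)) \/ ((((q \/ p) /\ (p \/ p)) -> ~p) \/ ~((p \/ q) \/ (q \/ p)))) -> ((~((p \/ q) /\ ~q) \/ p) \/ (q \/ ~(q \/ (p \/ p)))))
Total distinct subformulas = 28

28
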